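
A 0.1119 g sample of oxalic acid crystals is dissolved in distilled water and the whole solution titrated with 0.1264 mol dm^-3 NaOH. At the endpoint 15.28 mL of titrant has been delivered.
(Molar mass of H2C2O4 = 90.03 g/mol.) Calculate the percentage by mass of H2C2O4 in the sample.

H2C2O4 + 2 NaOH → Na2C2O4 + 2 H2O
n(NaOH) = 0.01528 L × 0.1264 mol/L = 1.931 × 10^-3 mol
From the 1:2 ratio, n(H2C2O4) = 1/2 × 1.931 × 10^-3 = 9.657 × 10^-4 mol
mass of H2C2O4 = 9.657 × 10^-4 × 90.03 g/mol = 0.08694 g
% H2C2O4 = 0.08694 / 0.1119 × 100 = 77.70 %

77.70 %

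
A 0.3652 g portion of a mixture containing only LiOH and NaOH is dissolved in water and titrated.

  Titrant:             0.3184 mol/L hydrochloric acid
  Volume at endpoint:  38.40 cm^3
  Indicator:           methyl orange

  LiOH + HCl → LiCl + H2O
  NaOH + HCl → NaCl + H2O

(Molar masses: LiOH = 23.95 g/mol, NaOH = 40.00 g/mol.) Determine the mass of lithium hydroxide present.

0.1848 g

n(HCl) = 0.03840 × 0.3184 = 0.01223 mol
Let x = n(LiOH), y = n(NaOH).
Titrant: 1x + 1y = 0.01223;  mass: 23.95x + 40.00y = 0.3652
Solving, x = 7.717 × 10^-3 mol, y = 4.509 × 10^-3 mol
mass of LiOH = 7.717 × 10^-3 × 23.95 = 0.1848 g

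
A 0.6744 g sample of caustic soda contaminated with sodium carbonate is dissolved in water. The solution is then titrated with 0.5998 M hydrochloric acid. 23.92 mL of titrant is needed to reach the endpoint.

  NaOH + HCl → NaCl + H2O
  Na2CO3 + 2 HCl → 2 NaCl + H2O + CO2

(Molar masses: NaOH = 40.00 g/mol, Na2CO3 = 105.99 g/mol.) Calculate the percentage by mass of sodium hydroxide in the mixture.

39.22 %

n(HCl) = 0.02392 × 0.5998 = 0.01435 mol
Let x = n(NaOH), y = n(Na2CO3).
Titrant: 1x + 2y = 0.01435;  mass: 40.00x + 105.99y = 0.6744
Solving, x = 6.613 × 10^-3 mol, y = 3.867 × 10^-3 mol
mass of NaOH = 6.613 × 10^-3 × 40.00 = 0.2645 g
% NaOH = 0.2645 / 0.6744 × 100 = 39.22 %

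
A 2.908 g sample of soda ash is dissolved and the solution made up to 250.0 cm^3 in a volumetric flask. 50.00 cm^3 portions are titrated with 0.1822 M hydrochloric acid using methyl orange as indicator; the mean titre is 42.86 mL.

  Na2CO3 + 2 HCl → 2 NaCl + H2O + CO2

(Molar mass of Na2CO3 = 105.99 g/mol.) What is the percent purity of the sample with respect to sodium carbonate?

n(HCl) per titration = 0.04286 × 0.1822 = 7.809 × 10^-3 mol
From the 1:2 ratio, n(Na2CO3) in each aliquot = 1/2 × 7.809 × 10^-3 = 3.905 × 10^-3 mol
n(Na2CO3) in the whole flask = 3.905 × 10^-3 × 250.0/50.00 = 0.01952 mol
mass of Na2CO3 = 0.01952 × 105.99 = 2.069 g
% Na2CO3 = 2.069 / 2.908 × 100 = 71.16 %

71.16 %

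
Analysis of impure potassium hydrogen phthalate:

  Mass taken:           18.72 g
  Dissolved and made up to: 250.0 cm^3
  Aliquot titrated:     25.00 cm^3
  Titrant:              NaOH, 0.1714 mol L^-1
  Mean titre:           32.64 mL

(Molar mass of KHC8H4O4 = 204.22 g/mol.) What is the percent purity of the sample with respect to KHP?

61.03 %

KHC8H4O4 + NaOH → KNaC8H4O4 + H2O
n(NaOH) per titration = 0.03264 × 0.1714 = 5.594 × 10^-3 mol
n(KHC8H4O4) in each aliquot = 5.594 × 10^-3 mol (1:1 ratio)
n(KHC8H4O4) in the whole flask = 5.594 × 10^-3 × 250.0/25.00 = 0.05594 mol
mass of KHC8H4O4 = 0.05594 × 204.22 = 11.43 g
% KHC8H4O4 = 11.43 / 18.72 × 100 = 61.03 %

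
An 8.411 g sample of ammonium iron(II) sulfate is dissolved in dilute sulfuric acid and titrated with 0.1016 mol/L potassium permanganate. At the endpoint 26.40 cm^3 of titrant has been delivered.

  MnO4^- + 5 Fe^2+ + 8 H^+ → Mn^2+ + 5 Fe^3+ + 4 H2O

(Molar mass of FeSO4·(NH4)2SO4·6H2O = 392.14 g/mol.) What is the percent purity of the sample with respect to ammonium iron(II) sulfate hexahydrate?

62.53 %

n(KMnO4) = 0.02640 L × 0.1016 mol/L = 2.682 × 10^-3 mol
From the 5:1 ratio, n(FeSO4·(NH4)2SO4·6H2O) = 5/1 × 2.682 × 10^-3 = 0.01341 mol
mass of FeSO4·(NH4)2SO4·6H2O = 0.01341 × 392.14 g/mol = 5.259 g
% FeSO4·(NH4)2SO4·6H2O = 5.259 / 8.411 × 100 = 62.53 %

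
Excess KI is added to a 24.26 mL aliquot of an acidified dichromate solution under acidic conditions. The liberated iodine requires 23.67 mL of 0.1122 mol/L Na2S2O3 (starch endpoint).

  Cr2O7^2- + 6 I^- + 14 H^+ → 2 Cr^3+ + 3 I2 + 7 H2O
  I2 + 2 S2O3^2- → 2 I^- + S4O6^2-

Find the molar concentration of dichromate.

0.01825 mol/L

n(S2O3^2-) = 0.02367 × 0.1122 = 2.656 × 10^-3 mol
n(I2) = n(S2O3^2-)/2 = 1.328 × 10^-3 mol
From the 1:3 ratio, n(Cr2O7^2-) in the aliquot = 1/3 × 1.328 × 10^-3 = 4.426 × 10^-4 mol
[Cr2O7^2-] = 4.426 × 10^-4 / 0.02426 = 0.01825 mol/L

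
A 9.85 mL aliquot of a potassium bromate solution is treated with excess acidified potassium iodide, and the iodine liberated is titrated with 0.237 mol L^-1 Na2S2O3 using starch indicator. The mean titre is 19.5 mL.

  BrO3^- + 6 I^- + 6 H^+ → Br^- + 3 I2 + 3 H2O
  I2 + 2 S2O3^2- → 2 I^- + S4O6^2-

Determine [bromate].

0.0782 mol/L

n(S2O3^2-) = 0.0195 × 0.237 = 4.62 × 10^-3 mol
n(I2) = n(S2O3^2-)/2 = 2.31 × 10^-3 mol
From the 1:3 ratio, n(BrO3^-) in the aliquot = 1/3 × 2.31 × 10^-3 = 7.70 × 10^-4 mol
[BrO3^-] = 7.70 × 10^-4 / 0.00985 = 0.0782 mol/L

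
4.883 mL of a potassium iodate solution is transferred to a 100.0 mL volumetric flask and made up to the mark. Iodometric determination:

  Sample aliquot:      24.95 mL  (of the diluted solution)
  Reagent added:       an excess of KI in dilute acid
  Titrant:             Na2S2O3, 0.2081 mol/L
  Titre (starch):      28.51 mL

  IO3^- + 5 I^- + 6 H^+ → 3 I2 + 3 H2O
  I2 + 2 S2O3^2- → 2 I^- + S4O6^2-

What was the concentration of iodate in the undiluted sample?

0.8116 mol/L

n(S2O3^2-) = 0.02851 × 0.2081 = 5.933 × 10^-3 mol
n(I2) = n(S2O3^2-)/2 = 2.966 × 10^-3 mol
From the 1:3 ratio, n(IO3^-) in the aliquot = 1/3 × 2.966 × 10^-3 = 9.888 × 10^-4 mol
[IO3^-]_dilute = 9.888 × 10^-4 / 0.02495 = 0.03963 mol/L
[IO3^-]_original = 0.03963 × 100.0/4.883 = 0.8116 mol/L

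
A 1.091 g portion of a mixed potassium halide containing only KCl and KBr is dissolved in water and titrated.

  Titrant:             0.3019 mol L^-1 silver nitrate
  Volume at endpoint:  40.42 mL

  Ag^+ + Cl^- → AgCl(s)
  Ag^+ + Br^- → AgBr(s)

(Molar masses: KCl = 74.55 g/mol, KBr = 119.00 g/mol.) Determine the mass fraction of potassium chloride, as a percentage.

55.52 %

n(AgNO3) = 0.04042 × 0.3019 = 0.01220 mol
Let x = n(KCl), y = n(KBr).
Titrant: 1x + 1y = 0.01220;  mass: 74.55x + 119.00y = 1.091
Solving, x = 8.124 × 10^-3 mol, y = 4.078 × 10^-3 mol
mass of KCl = 8.124 × 10^-3 × 74.55 = 0.6057 g
% KCl = 0.6057 / 1.091 × 100 = 55.52 %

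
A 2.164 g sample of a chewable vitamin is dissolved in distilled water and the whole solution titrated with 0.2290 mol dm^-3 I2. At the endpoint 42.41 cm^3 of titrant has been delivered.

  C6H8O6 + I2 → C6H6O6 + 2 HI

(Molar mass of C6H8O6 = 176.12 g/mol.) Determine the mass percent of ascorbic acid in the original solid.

n(I2) = 0.04241 L × 0.2290 mol/L = 9.712 × 10^-3 mol
n(C6H8O6) = 9.712 × 10^-3 mol (1:1 ratio)
mass of C6H8O6 = 9.712 × 10^-3 × 176.12 g/mol = 1.710 g
% C6H8O6 = 1.710 / 2.164 × 100 = 79.04 %

79.04 %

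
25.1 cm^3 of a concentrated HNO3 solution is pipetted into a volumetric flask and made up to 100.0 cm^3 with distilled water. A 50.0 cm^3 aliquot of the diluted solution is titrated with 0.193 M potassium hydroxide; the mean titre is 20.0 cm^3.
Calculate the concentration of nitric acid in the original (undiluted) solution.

HNO3 + KOH → KNO3 + H2O
n(KOH) = 0.0200 × 0.193 = 3.86 × 10^-3 mol
n(HNO3) in the aliquot = 3.86 × 10^-3 mol (1:1 ratio)
[HNO3]_dilute = 3.86 × 10^-3 / 0.0500 = 0.0772 mol/L
Dilution factor = 100.0 / 25.1 = 3.984
[HNO3]_stock = 0.0772 × 3.984 = 0.308 mol/L

0.308 M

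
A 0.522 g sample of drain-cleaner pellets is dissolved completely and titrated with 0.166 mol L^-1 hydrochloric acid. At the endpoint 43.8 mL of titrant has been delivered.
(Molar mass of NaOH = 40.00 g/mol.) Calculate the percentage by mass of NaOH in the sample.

NaOH + HCl → NaCl + H2O
n(HCl) = 0.0438 L × 0.166 mol/L = 7.27 × 10^-3 mol
n(NaOH) = 7.27 × 10^-3 mol (1:1 ratio)
mass of NaOH = 7.27 × 10^-3 × 40.00 g/mol = 0.291 g
% NaOH = 0.291 / 0.522 × 100 = 55.7 %

55.7 %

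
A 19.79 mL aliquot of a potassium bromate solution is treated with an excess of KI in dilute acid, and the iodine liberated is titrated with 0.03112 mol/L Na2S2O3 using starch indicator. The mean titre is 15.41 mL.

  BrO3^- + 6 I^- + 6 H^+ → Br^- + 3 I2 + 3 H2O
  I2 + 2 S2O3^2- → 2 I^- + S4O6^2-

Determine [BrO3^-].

n(S2O3^2-) = 0.01541 × 0.03112 = 4.796 × 10^-4 mol
n(I2) = n(S2O3^2-)/2 = 2.398 × 10^-4 mol
From the 1:3 ratio, n(BrO3^-) in the aliquot = 1/3 × 2.398 × 10^-4 = 7.993 × 10^-5 mol
[BrO3^-] = 7.993 × 10^-5 / 0.01979 = 0.004039 mol/L

0.004039 mol/L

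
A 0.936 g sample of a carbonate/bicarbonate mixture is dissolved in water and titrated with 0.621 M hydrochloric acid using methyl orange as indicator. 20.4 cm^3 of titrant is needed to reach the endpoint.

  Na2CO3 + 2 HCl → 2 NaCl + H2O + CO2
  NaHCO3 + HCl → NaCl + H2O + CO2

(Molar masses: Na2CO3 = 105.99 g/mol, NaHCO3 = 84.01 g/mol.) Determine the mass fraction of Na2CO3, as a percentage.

23.4 %

n(HCl) = 0.0204 × 0.621 = 0.0127 mol
Let x = n(Na2CO3), y = n(NaHCO3).
Titrant: 2x + 1y = 0.0127;  mass: 105.99x + 84.01y = 0.936
Solving, x = 2.07 × 10^-3 mol, y = 8.53 × 10^-3 mol
mass of Na2CO3 = 2.07 × 10^-3 × 105.99 = 0.219 g
% Na2CO3 = 0.219 / 0.936 × 100 = 23.4 %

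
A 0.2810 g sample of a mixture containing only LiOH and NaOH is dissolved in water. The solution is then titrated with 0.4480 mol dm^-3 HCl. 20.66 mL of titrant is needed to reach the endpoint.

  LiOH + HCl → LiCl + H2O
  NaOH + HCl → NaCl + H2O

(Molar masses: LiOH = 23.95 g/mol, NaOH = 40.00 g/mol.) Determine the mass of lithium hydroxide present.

0.1331 g

n(HCl) = 0.02066 × 0.4480 = 9.256 × 10^-3 mol
Let x = n(LiOH), y = n(NaOH).
Titrant: 1x + 1y = 9.256 × 10^-3;  mass: 23.95x + 40.00y = 0.2810
Solving, x = 5.559 × 10^-3 mol, y = 3.696 × 10^-3 mol
mass of LiOH = 5.559 × 10^-3 × 23.95 = 0.1331 g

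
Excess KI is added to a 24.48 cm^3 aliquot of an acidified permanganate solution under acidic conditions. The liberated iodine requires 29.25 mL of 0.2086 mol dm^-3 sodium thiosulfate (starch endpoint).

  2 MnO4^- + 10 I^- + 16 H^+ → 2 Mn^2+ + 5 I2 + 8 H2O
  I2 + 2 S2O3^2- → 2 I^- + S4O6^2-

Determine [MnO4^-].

n(S2O3^2-) = 0.02925 × 0.2086 = 6.102 × 10^-3 mol
n(I2) = n(S2O3^2-)/2 = 3.051 × 10^-3 mol
From the 2:5 ratio, n(MnO4^-) in the aliquot = 2/5 × 3.051 × 10^-3 = 1.220 × 10^-3 mol
[MnO4^-] = 1.220 × 10^-3 / 0.02448 = 0.04985 mol/L

0.04985 mol/L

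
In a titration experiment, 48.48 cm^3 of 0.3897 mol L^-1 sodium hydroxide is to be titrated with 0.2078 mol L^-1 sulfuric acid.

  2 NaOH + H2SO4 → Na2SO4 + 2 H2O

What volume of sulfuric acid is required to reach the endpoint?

n(NaOH) = 0.04848 L × 0.3897 mol/L = 0.01889 mol
From the 1:2 stoichiometry, n(H2SO4) = 1/2 × 0.01889 = 9.446 × 10^-3 mol
V(H2SO4) = 9.446 × 10^-3 mol / 0.2078 mol/L = 0.04546 L = 45.46 mL

45.46 mL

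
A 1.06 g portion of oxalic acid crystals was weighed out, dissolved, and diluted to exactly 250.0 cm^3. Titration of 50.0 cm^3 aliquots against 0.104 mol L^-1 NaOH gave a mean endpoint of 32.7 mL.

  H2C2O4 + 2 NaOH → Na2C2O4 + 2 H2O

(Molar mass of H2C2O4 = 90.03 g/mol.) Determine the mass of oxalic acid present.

0.765 g

n(NaOH) per titration = 0.0327 × 0.104 = 3.40 × 10^-3 mol
From the 1:2 ratio, n(H2C2O4) in each aliquot = 1/2 × 3.40 × 10^-3 = 1.70 × 10^-3 mol
n(H2C2O4) in the whole flask = 1.70 × 10^-3 × 250.0/50.0 = 8.50 × 10^-3 mol
mass of H2C2O4 = 8.50 × 10^-3 × 90.03 = 0.765 g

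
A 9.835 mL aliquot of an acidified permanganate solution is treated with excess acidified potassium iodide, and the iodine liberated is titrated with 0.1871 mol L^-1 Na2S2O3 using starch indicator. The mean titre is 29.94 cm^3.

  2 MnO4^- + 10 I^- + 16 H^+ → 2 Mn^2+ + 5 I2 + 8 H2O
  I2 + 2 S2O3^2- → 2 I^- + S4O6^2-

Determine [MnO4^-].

n(S2O3^2-) = 0.02994 × 0.1871 = 5.602 × 10^-3 mol
n(I2) = n(S2O3^2-)/2 = 2.801 × 10^-3 mol
From the 2:5 ratio, n(MnO4^-) in the aliquot = 2/5 × 2.801 × 10^-3 = 1.120 × 10^-3 mol
[MnO4^-] = 1.120 × 10^-3 / 0.009835 = 0.1139 mol/L

0.1139 mol/L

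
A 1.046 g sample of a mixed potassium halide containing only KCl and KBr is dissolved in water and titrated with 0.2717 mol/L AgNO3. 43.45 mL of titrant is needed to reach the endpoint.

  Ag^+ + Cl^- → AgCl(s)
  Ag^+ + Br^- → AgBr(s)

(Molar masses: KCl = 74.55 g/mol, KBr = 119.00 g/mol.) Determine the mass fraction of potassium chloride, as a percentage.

57.54 %

n(AgNO3) = 0.04345 × 0.2717 = 0.01181 mol
Let x = n(KCl), y = n(KBr).
Titrant: 1x + 1y = 0.01181;  mass: 74.55x + 119.00y = 1.046
Solving, x = 8.073 × 10^-3 mol, y = 3.733 × 10^-3 mol
mass of KCl = 8.073 × 10^-3 × 74.55 = 0.6018 g
% KCl = 0.6018 / 1.046 × 100 = 57.54 %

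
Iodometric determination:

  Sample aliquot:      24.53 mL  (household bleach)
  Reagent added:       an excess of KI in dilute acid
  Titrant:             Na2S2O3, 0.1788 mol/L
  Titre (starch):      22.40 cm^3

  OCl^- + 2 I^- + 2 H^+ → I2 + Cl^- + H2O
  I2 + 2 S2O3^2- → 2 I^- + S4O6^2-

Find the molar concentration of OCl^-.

0.08164 mol/L

n(S2O3^2-) = 0.02240 × 0.1788 = 4.005 × 10^-3 mol
n(I2) = n(S2O3^2-)/2 = 2.003 × 10^-3 mol
n(OCl^-) in the aliquot = 2.003 × 10^-3 mol (1:1 ratio)
[OCl^-] = 2.003 × 10^-3 / 0.02453 = 0.08164 mol/L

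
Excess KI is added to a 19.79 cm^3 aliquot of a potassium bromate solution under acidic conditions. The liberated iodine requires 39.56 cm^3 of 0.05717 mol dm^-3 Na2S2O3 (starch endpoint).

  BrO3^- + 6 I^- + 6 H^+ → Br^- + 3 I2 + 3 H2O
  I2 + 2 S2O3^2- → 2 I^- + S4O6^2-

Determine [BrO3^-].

n(S2O3^2-) = 0.03956 × 0.05717 = 2.262 × 10^-3 mol
n(I2) = n(S2O3^2-)/2 = 1.131 × 10^-3 mol
From the 1:3 ratio, n(BrO3^-) in the aliquot = 1/3 × 1.131 × 10^-3 = 3.769 × 10^-4 mol
[BrO3^-] = 3.769 × 10^-4 / 0.01979 = 0.01905 mol/L

0.01905 mol/L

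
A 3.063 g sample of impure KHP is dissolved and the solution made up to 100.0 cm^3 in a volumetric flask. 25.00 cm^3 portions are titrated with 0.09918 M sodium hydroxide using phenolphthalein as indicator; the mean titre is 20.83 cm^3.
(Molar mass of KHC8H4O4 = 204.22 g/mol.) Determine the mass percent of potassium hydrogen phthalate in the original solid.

55.10 %

KHC8H4O4 + NaOH → KNaC8H4O4 + H2O
n(NaOH) per titration = 0.02083 × 0.09918 = 2.066 × 10^-3 mol
n(KHC8H4O4) in each aliquot = 2.066 × 10^-3 mol (1:1 ratio)
n(KHC8H4O4) in the whole flask = 2.066 × 10^-3 × 100.0/25.00 = 8.264 × 10^-3 mol
mass of KHC8H4O4 = 8.264 × 10^-3 × 204.22 = 1.688 g
% KHC8H4O4 = 1.688 / 3.063 × 100 = 55.10 %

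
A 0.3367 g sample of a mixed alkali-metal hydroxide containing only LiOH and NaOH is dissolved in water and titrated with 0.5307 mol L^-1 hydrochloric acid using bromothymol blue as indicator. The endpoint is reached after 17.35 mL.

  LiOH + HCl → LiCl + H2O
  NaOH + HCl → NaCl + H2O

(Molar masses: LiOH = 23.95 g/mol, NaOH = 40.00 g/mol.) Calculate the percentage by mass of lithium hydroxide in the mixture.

n(HCl) = 0.01735 × 0.5307 = 9.208 × 10^-3 mol
Let x = n(LiOH), y = n(NaOH).
Titrant: 1x + 1y = 9.208 × 10^-3;  mass: 23.95x + 40.00y = 0.3367
Solving, x = 1.969 × 10^-3 mol, y = 7.238 × 10^-3 mol
mass of LiOH = 1.969 × 10^-3 × 23.95 = 0.04716 g
% LiOH = 0.04716 / 0.3367 × 100 = 14.01 %

14.01 %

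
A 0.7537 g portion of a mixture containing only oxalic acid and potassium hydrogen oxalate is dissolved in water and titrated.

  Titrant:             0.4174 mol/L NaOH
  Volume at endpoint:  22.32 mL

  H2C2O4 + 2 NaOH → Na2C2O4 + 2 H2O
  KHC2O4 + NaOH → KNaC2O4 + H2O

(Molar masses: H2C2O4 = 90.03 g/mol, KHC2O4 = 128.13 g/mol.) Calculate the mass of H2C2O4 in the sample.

n(NaOH) = 0.02232 × 0.4174 = 9.316 × 10^-3 mol
Let x = n(H2C2O4), y = n(KHC2O4).
Titrant: 2x + 1y = 9.316 × 10^-3;  mass: 90.03x + 128.13y = 0.7537
Solving, x = 2.647 × 10^-3 mol, y = 4.022 × 10^-3 mol
mass of H2C2O4 = 2.647 × 10^-3 × 90.03 = 0.2383 g

0.2383 g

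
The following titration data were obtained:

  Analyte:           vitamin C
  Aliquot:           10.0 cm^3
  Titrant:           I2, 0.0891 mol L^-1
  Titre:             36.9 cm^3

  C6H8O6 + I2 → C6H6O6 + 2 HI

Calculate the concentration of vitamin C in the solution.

n(I2) = 0.0369 L × 0.0891 mol/L = 3.29 × 10^-3 mol
n(C6H8O6) = 3.29 × 10^-3 mol (1:1 mole ratio)
[C6H8O6] = 3.29 × 10^-3 mol / 0.0100 L = 0.329 mol/L

0.329 mol/L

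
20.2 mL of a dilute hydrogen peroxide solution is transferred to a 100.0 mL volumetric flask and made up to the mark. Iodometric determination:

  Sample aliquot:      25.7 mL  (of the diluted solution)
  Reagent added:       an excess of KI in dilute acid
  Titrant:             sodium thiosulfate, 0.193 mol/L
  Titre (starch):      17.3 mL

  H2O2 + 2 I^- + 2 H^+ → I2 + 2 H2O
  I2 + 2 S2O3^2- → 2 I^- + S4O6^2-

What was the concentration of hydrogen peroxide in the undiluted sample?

0.322 mol/L

n(S2O3^2-) = 0.0173 × 0.193 = 3.34 × 10^-3 mol
n(I2) = n(S2O3^2-)/2 = 1.67 × 10^-3 mol
n(H2O2) in the aliquot = 1.67 × 10^-3 mol (1:1 ratio)
[H2O2]_dilute = 1.67 × 10^-3 / 0.0257 = 0.0650 mol/L
[H2O2]_original = 0.0650 × 100.0/20.2 = 0.322 mol/L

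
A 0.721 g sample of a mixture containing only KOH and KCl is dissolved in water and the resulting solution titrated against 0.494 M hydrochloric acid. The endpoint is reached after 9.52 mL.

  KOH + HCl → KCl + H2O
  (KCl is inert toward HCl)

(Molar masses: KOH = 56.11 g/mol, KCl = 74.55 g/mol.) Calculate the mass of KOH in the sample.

n(HCl) = 0.00952 × 0.494 = 4.70 × 10^-3 mol
Let x = n(KOH), y = n(KCl).
Titrant: 1x = 4.70 × 10^-3;  mass: 56.11x + 74.55y = 0.721
Solving, x = 4.70 × 10^-3 mol, y = 6.13 × 10^-3 mol
mass of KOH = 4.70 × 10^-3 × 56.11 = 0.264 g

0.264 g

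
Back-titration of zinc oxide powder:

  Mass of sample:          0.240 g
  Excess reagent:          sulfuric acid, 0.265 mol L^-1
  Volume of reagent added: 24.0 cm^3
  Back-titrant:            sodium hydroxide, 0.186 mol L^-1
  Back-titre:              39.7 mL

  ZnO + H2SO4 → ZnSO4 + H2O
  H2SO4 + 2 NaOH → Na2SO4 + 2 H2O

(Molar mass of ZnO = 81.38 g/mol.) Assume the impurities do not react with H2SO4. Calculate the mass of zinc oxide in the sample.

0.217 g

n(H2SO4) added = 0.0240 × 0.265 = 6.36 × 10^-3 mol
n(NaOH) used in back-titration = 0.0397 × 0.186 = 7.38 × 10^-3 mol
From the 1:2 ratio, n(H2SO4) left over = 1/2 × 7.38 × 10^-3 = 3.69 × 10^-3 mol
n(H2SO4) consumed by analyte = 6.36 × 10^-3 − 3.69 × 10^-3 = 2.67 × 10^-3 mol
n(ZnO) = 2.67 × 10^-3 mol (1:1 ratio)
mass of ZnO = 2.67 × 10^-3 × 81.38 = 0.217 g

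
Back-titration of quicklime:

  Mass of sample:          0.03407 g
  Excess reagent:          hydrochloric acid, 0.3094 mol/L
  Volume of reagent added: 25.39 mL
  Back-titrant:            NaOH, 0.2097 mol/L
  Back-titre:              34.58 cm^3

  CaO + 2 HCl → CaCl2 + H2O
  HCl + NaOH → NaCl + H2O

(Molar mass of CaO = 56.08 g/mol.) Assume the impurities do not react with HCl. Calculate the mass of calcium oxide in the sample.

n(HCl) added = 0.02539 × 0.3094 = 7.856 × 10^-3 mol
n(NaOH) used in back-titration = 0.03458 × 0.2097 = 7.251 × 10^-3 mol
n(HCl) left over = 7.251 × 10^-3 mol (1:1 ratio)
n(HCl) consumed by analyte = 7.856 × 10^-3 − 7.251 × 10^-3 = 6.042 × 10^-4 mol
From the 1:2 ratio, n(CaO) = 1/2 × 6.042 × 10^-4 = 3.021 × 10^-4 mol
mass of CaO = 3.021 × 10^-4 × 56.08 = 0.01694 g

0.01694 g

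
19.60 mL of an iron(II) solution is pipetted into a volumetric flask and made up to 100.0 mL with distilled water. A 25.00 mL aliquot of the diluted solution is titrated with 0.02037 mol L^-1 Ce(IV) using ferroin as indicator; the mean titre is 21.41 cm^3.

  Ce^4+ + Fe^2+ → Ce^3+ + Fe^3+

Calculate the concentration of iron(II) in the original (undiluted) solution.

0.08900 mol/L

n(Ce4+) = 0.02141 × 0.02037 = 4.361 × 10^-4 mol
n(Fe2+) in the aliquot = 4.361 × 10^-4 mol (1:1 ratio)
[Fe2+]_dilute = 4.361 × 10^-4 / 0.02500 = 0.01744 mol/L
Dilution factor = 100.0 / 19.60 = 5.102
[Fe2+]_stock = 0.01744 × 5.102 = 0.08900 mol/L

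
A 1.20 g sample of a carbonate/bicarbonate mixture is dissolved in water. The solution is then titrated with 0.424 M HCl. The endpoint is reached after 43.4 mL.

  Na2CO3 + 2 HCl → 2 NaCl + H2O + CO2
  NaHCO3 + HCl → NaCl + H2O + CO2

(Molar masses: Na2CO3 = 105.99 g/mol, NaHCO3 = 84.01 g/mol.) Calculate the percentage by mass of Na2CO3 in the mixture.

n(HCl) = 0.0434 × 0.424 = 0.0184 mol
Let x = n(Na2CO3), y = n(NaHCO3).
Titrant: 2x + 1y = 0.0184;  mass: 105.99x + 84.01y = 1.20
Solving, x = 5.58 × 10^-3 mol, y = 7.25 × 10^-3 mol
mass of Na2CO3 = 5.58 × 10^-3 × 105.99 = 0.591 g
% Na2CO3 = 0.591 / 1.20 × 100 = 49.3 %

49.3 %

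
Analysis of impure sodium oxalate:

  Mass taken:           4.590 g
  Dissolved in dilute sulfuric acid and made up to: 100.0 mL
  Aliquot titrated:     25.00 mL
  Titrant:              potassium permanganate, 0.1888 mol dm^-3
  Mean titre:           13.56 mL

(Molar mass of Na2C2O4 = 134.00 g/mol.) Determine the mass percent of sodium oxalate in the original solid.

74.74 %

2 MnO4^- + 5 C2O4^2- + 16 H^+ → 2 Mn^2+ + 10 CO2 + 8 H2O
n(KMnO4) per titration = 0.01356 × 0.1888 = 2.560 × 10^-3 mol
From the 5:2 ratio, n(Na2C2O4) in each aliquot = 5/2 × 2.560 × 10^-3 = 6.400 × 10^-3 mol
n(Na2C2O4) in the whole flask = 6.400 × 10^-3 × 100.0/25.00 = 0.02560 mol
mass of Na2C2O4 = 0.02560 × 134.00 = 3.431 g
% Na2C2O4 = 3.431 / 4.590 × 100 = 74.74 %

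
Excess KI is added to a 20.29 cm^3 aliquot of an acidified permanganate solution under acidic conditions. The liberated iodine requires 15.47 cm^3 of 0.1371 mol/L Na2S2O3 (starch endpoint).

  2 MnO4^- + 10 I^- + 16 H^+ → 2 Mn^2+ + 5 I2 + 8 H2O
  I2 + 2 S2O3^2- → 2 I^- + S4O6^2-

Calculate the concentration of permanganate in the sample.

n(S2O3^2-) = 0.01547 × 0.1371 = 2.121 × 10^-3 mol
n(I2) = n(S2O3^2-)/2 = 1.060 × 10^-3 mol
From the 2:5 ratio, n(MnO4^-) in the aliquot = 2/5 × 1.060 × 10^-3 = 4.242 × 10^-4 mol
[MnO4^-] = 4.242 × 10^-4 / 0.02029 = 0.02091 mol/L

0.02091 mol/L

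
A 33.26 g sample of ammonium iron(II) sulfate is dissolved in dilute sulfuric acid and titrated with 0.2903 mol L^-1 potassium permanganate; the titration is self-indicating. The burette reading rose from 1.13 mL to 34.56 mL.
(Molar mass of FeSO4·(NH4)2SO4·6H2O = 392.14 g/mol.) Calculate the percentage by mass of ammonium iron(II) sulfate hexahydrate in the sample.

MnO4^- + 5 Fe^2+ + 8 H^+ → Mn^2+ + 5 Fe^3+ + 4 H2O
n(KMnO4) = 0.03343 L × 0.2903 mol/L = 9.705 × 10^-3 mol
From the 5:1 ratio, n(FeSO4·(NH4)2SO4·6H2O) = 5/1 × 9.705 × 10^-3 = 0.04852 mol
mass of FeSO4·(NH4)2SO4·6H2O = 0.04852 × 392.14 g/mol = 19.03 g
% FeSO4·(NH4)2SO4·6H2O = 19.03 / 33.26 × 100 = 57.21 %

57.21 %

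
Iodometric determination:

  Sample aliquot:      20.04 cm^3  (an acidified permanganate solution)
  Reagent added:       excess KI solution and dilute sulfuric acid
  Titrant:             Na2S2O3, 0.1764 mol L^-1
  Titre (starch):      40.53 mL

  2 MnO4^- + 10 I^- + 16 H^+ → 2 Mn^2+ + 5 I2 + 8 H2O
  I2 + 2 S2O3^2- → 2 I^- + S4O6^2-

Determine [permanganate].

0.07135 mol/L

n(S2O3^2-) = 0.04053 × 0.1764 = 7.149 × 10^-3 mol
n(I2) = n(S2O3^2-)/2 = 3.575 × 10^-3 mol
From the 2:5 ratio, n(MnO4^-) in the aliquot = 2/5 × 3.575 × 10^-3 = 1.430 × 10^-3 mol
[MnO4^-] = 1.430 × 10^-3 / 0.02004 = 0.07135 mol/L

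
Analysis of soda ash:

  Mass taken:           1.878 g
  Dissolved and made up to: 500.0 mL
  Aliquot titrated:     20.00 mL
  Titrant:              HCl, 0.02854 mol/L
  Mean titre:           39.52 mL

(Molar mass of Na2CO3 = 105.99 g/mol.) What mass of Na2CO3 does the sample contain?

1.494 g

Na2CO3 + 2 HCl → 2 NaCl + H2O + CO2
n(HCl) per titration = 0.03952 × 0.02854 = 1.128 × 10^-3 mol
From the 1:2 ratio, n(Na2CO3) in each aliquot = 1/2 × 1.128 × 10^-3 = 5.640 × 10^-4 mol
n(Na2CO3) in the whole flask = 5.640 × 10^-4 × 500.0/20.00 = 0.01410 mol
mass of Na2CO3 = 0.01410 × 105.99 = 1.494 g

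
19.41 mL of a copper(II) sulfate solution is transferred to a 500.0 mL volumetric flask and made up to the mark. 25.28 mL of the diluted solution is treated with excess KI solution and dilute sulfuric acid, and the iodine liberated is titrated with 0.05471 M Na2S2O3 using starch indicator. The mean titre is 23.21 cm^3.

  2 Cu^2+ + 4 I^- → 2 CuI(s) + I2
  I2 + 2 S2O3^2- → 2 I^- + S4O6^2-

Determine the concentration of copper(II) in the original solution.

n(S2O3^2-) = 0.02321 × 0.05471 = 1.270 × 10^-3 mol
n(I2) = n(S2O3^2-)/2 = 6.349 × 10^-4 mol
From the 2:1 ratio, n(Cu2+) in the aliquot = 2/1 × 6.349 × 10^-4 = 1.270 × 10^-3 mol
[Cu2+]_dilute = 1.270 × 10^-3 / 0.02528 = 0.05023 mol/L
[Cu2+]_original = 0.05023 × 500.0/19.41 = 1.294 mol/L

1.294 M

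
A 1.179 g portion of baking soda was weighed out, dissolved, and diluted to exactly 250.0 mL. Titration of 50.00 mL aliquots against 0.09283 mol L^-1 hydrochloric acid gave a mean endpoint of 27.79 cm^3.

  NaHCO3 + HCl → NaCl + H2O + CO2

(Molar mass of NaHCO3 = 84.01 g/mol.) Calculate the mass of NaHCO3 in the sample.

1.084 g

n(HCl) per titration = 0.02779 × 0.09283 = 2.580 × 10^-3 mol
n(NaHCO3) in each aliquot = 2.580 × 10^-3 mol (1:1 ratio)
n(NaHCO3) in the whole flask = 2.580 × 10^-3 × 250.0/50.00 = 0.01290 mol
mass of NaHCO3 = 0.01290 × 84.01 = 1.084 g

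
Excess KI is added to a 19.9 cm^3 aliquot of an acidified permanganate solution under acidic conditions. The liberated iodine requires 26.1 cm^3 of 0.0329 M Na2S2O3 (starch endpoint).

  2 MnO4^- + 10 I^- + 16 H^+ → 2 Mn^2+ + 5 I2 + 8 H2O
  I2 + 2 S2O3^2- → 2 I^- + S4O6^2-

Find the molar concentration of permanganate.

0.00863 M

n(S2O3^2-) = 0.0261 × 0.0329 = 8.59 × 10^-4 mol
n(I2) = n(S2O3^2-)/2 = 4.29 × 10^-4 mol
From the 2:5 ratio, n(MnO4^-) in the aliquot = 2/5 × 4.29 × 10^-4 = 1.72 × 10^-4 mol
[MnO4^-] = 1.72 × 10^-4 / 0.0199 = 0.00863 mol/L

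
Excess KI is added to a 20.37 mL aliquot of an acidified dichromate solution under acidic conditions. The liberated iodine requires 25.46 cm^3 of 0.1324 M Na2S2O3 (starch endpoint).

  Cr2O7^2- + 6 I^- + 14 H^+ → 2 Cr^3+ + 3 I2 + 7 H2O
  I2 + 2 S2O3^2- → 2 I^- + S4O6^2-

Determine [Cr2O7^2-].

n(S2O3^2-) = 0.02546 × 0.1324 = 3.371 × 10^-3 mol
n(I2) = n(S2O3^2-)/2 = 1.685 × 10^-3 mol
From the 1:3 ratio, n(Cr2O7^2-) in the aliquot = 1/3 × 1.685 × 10^-3 = 5.618 × 10^-4 mol
[Cr2O7^2-] = 5.618 × 10^-4 / 0.02037 = 0.02758 mol/L

0.02758 M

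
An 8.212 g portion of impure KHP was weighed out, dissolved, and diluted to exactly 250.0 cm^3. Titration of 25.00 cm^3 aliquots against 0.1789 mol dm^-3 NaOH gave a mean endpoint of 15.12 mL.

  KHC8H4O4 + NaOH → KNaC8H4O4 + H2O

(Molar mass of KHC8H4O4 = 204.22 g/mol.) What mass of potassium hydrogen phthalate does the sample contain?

5.524 g

n(NaOH) per titration = 0.01512 × 0.1789 = 2.705 × 10^-3 mol
n(KHC8H4O4) in each aliquot = 2.705 × 10^-3 mol (1:1 ratio)
n(KHC8H4O4) in the whole flask = 2.705 × 10^-3 × 250.0/25.00 = 0.02705 mol
mass of KHC8H4O4 = 0.02705 × 204.22 = 5.524 g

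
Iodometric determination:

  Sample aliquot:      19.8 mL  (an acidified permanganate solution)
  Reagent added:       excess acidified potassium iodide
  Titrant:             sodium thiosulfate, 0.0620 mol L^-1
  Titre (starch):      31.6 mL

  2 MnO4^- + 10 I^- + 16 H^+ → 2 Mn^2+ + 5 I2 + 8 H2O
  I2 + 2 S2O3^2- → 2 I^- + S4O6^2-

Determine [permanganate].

0.0198 mol/L

n(S2O3^2-) = 0.0316 × 0.0620 = 1.96 × 10^-3 mol
n(I2) = n(S2O3^2-)/2 = 9.80 × 10^-4 mol
From the 2:5 ratio, n(MnO4^-) in the aliquot = 2/5 × 9.80 × 10^-4 = 3.92 × 10^-4 mol
[MnO4^-] = 3.92 × 10^-4 / 0.0198 = 0.0198 mol/L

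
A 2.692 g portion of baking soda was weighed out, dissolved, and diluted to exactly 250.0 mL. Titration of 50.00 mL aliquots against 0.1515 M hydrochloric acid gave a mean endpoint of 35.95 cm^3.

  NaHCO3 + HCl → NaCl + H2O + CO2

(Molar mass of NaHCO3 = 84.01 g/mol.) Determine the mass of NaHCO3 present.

2.288 g

n(HCl) per titration = 0.03595 × 0.1515 = 5.446 × 10^-3 mol
n(NaHCO3) in each aliquot = 5.446 × 10^-3 mol (1:1 ratio)
n(NaHCO3) in the whole flask = 5.446 × 10^-3 × 250.0/50.00 = 0.02723 mol
mass of NaHCO3 = 0.02723 × 84.01 = 2.288 g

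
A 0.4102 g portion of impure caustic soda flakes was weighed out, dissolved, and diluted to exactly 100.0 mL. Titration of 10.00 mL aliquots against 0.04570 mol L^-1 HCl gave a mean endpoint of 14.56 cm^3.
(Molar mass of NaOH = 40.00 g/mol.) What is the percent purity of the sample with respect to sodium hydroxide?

NaOH + HCl → NaCl + H2O
n(HCl) per titration = 0.01456 × 0.04570 = 6.654 × 10^-4 mol
n(NaOH) in each aliquot = 6.654 × 10^-4 mol (1:1 ratio)
n(NaOH) in the whole flask = 6.654 × 10^-4 × 100.0/10.00 = 6.654 × 10^-3 mol
mass of NaOH = 6.654 × 10^-3 × 40.00 = 0.2662 g
% NaOH = 0.2662 / 0.4102 × 100 = 64.88 %

64.88 %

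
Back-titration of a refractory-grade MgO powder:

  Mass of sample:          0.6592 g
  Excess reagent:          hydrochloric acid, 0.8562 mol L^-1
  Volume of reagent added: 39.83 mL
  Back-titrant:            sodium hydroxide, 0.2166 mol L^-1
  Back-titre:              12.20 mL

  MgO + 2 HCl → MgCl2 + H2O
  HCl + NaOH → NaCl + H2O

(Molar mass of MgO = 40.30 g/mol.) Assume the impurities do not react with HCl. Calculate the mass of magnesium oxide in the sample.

0.6339 g

n(HCl) added = 0.03983 × 0.8562 = 0.03410 mol
n(NaOH) used in back-titration = 0.01220 × 0.2166 = 2.643 × 10^-3 mol
n(HCl) left over = 2.643 × 10^-3 mol (1:1 ratio)
n(HCl) consumed by analyte = 0.03410 − 2.643 × 10^-3 = 0.03146 mol
From the 1:2 ratio, n(MgO) = 1/2 × 0.03146 = 0.01573 mol
mass of MgO = 0.01573 × 40.30 = 0.6339 g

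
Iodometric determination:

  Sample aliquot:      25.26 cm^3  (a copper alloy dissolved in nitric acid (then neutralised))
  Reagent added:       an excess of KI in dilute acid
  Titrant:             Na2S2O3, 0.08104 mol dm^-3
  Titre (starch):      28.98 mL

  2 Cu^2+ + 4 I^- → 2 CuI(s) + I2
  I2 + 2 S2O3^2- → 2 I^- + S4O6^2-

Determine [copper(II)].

n(S2O3^2-) = 0.02898 × 0.08104 = 2.349 × 10^-3 mol
n(I2) = n(S2O3^2-)/2 = 1.174 × 10^-3 mol
From the 2:1 ratio, n(Cu2+) in the aliquot = 2/1 × 1.174 × 10^-3 = 2.349 × 10^-3 mol
[Cu2+] = 2.349 × 10^-3 / 0.02526 = 0.09297 mol/L

0.09297 mol/L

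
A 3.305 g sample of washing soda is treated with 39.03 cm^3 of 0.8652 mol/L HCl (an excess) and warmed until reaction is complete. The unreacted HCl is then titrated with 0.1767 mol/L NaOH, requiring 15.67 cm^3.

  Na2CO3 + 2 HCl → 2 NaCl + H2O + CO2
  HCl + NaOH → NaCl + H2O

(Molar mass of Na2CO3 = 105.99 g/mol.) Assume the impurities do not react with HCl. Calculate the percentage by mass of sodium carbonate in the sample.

49.71 %

n(HCl) added = 0.03903 × 0.8652 = 0.03377 mol
n(NaOH) used in back-titration = 0.01567 × 0.1767 = 2.769 × 10^-3 mol
n(HCl) left over = 2.769 × 10^-3 mol (1:1 ratio)
n(HCl) consumed by analyte = 0.03377 − 2.769 × 10^-3 = 0.03100 mol
From the 1:2 ratio, n(Na2CO3) = 1/2 × 0.03100 = 0.01550 mol
mass of Na2CO3 = 0.01550 × 105.99 = 1.643 g
% Na2CO3 = 1.643 / 3.305 × 100 = 49.71 %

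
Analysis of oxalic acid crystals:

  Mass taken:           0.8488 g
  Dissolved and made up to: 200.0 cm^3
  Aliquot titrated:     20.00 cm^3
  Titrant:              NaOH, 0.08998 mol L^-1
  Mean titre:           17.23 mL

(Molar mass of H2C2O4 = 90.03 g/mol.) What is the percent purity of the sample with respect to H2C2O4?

82.22 %

H2C2O4 + 2 NaOH → Na2C2O4 + 2 H2O
n(NaOH) per titration = 0.01723 × 0.08998 = 1.550 × 10^-3 mol
From the 1:2 ratio, n(H2C2O4) in each aliquot = 1/2 × 1.550 × 10^-3 = 7.752 × 10^-4 mol
n(H2C2O4) in the whole flask = 7.752 × 10^-4 × 200.0/20.00 = 7.752 × 10^-3 mol
mass of H2C2O4 = 7.752 × 10^-3 × 90.03 = 0.6979 g
% H2C2O4 = 0.6979 / 0.8488 × 100 = 82.22 %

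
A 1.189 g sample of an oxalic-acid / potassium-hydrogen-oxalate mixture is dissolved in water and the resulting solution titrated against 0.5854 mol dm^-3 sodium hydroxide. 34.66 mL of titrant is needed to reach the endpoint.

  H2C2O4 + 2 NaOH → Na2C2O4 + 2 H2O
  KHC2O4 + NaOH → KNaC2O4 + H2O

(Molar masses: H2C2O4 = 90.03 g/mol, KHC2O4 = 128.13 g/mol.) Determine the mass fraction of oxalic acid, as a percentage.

n(NaOH) = 0.03466 × 0.5854 = 0.02029 mol
Let x = n(H2C2O4), y = n(KHC2O4).
Titrant: 2x + 1y = 0.02029;  mass: 90.03x + 128.13y = 1.189
Solving, x = 8.487 × 10^-3 mol, y = 3.316 × 10^-3 mol
mass of H2C2O4 = 8.487 × 10^-3 × 90.03 = 0.7641 g
% H2C2O4 = 0.7641 / 1.189 × 100 = 64.26 %

64.26 %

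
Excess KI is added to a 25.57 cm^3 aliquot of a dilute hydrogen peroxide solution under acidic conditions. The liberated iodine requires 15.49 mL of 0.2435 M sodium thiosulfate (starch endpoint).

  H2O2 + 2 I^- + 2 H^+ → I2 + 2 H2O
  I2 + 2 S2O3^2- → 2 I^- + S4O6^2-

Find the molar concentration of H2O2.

n(S2O3^2-) = 0.01549 × 0.2435 = 3.772 × 10^-3 mol
n(I2) = n(S2O3^2-)/2 = 1.886 × 10^-3 mol
n(H2O2) in the aliquot = 1.886 × 10^-3 mol (1:1 ratio)
[H2O2] = 1.886 × 10^-3 / 0.02557 = 0.07375 mol/L

0.07375 M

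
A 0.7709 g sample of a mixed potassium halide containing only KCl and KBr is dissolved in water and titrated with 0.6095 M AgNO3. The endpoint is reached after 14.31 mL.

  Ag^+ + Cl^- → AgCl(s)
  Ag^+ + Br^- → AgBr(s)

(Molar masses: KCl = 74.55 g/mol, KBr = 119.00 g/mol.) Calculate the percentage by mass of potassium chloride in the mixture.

58.09 %

n(AgNO3) = 0.01431 × 0.6095 = 8.722 × 10^-3 mol
Let x = n(KCl), y = n(KBr).
Titrant: 1x + 1y = 8.722 × 10^-3;  mass: 74.55x + 119.00y = 0.7709
Solving, x = 6.007 × 10^-3 mol, y = 2.715 × 10^-3 mol
mass of KCl = 6.007 × 10^-3 × 74.55 = 0.4478 g
% KCl = 0.4478 / 0.7709 × 100 = 58.09 %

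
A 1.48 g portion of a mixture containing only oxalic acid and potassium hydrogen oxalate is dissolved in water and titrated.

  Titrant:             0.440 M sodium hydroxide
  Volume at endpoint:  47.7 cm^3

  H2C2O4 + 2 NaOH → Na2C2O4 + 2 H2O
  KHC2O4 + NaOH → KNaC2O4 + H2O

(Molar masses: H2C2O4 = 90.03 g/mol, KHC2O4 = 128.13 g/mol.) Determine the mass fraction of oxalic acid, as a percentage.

n(NaOH) = 0.0477 × 0.440 = 0.0210 mol
Let x = n(H2C2O4), y = n(KHC2O4).
Titrant: 2x + 1y = 0.0210;  mass: 90.03x + 128.13y = 1.48
Solving, x = 7.27 × 10^-3 mol, y = 6.44 × 10^-3 mol
mass of H2C2O4 = 7.27 × 10^-3 × 90.03 = 0.655 g
% H2C2O4 = 0.655 / 1.48 × 100 = 44.2 %

44.2 %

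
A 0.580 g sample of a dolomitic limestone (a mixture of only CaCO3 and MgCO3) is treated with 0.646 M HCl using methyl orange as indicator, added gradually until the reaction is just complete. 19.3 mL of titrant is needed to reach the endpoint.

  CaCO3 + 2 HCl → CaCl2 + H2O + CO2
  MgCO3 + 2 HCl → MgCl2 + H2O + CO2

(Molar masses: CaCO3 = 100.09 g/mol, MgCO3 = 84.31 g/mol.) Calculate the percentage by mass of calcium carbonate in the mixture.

59.5 %

n(HCl) = 0.0193 × 0.646 = 0.0125 mol
Let x = n(CaCO3), y = n(MgCO3).
Titrant: 2x + 2y = 0.0125;  mass: 100.09x + 84.31y = 0.580
Solving, x = 3.45 × 10^-3 mol, y = 2.79 × 10^-3 mol
mass of CaCO3 = 3.45 × 10^-3 × 100.09 = 0.345 g
% CaCO3 = 0.345 / 0.580 × 100 = 59.5 %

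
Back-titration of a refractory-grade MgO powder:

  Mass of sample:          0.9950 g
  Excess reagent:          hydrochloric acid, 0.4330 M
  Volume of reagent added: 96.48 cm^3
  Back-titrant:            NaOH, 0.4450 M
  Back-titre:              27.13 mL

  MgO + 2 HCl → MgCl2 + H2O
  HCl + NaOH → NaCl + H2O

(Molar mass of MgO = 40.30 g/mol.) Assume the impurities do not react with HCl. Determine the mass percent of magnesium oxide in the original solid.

n(HCl) added = 0.09648 × 0.4330 = 0.04178 mol
n(NaOH) used in back-titration = 0.02713 × 0.4450 = 0.01207 mol
n(HCl) left over = 0.01207 mol (1:1 ratio)
n(HCl) consumed by analyte = 0.04178 − 0.01207 = 0.02970 mol
From the 1:2 ratio, n(MgO) = 1/2 × 0.02970 = 0.01485 mol
mass of MgO = 0.01485 × 40.30 = 0.5985 g
% MgO = 0.5985 / 0.9950 × 100 = 60.15 %

60.15 %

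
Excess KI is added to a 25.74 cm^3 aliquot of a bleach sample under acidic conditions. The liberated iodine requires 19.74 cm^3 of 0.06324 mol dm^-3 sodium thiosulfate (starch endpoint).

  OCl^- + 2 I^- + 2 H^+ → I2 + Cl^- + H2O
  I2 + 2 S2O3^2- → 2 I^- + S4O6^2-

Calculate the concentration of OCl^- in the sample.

0.02425 mol/L

n(S2O3^2-) = 0.01974 × 0.06324 = 1.248 × 10^-3 mol
n(I2) = n(S2O3^2-)/2 = 6.242 × 10^-4 mol
n(OCl^-) in the aliquot = 6.242 × 10^-4 mol (1:1 ratio)
[OCl^-] = 6.242 × 10^-4 / 0.02574 = 0.02425 mol/L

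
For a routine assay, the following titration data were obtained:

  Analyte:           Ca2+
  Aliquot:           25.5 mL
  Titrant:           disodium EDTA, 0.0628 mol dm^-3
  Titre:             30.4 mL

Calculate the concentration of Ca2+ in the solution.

Ca^2+ + EDTA^4- → [Ca(EDTA)]^2-
n(EDTA) = 0.0304 L × 0.0628 mol/L = 1.91 × 10^-3 mol
n(Ca2+) = 1.91 × 10^-3 mol (1:1 mole ratio)
[Ca2+] = 1.91 × 10^-3 mol / 0.0255 L = 0.0749 mol/L

0.0749 mol/L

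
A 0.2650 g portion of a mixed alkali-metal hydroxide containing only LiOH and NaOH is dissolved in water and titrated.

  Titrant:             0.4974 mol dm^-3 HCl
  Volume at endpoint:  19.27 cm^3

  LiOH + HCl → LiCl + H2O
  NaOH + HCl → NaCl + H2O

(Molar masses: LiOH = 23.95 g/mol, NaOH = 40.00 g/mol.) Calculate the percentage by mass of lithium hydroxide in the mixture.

66.67 %

n(HCl) = 0.01927 × 0.4974 = 9.585 × 10^-3 mol
Let x = n(LiOH), y = n(NaOH).
Titrant: 1x + 1y = 9.585 × 10^-3;  mass: 23.95x + 40.00y = 0.2650
Solving, x = 7.377 × 10^-3 mol, y = 2.208 × 10^-3 mol
mass of LiOH = 7.377 × 10^-3 × 23.95 = 0.1767 g
% LiOH = 0.1767 / 0.2650 × 100 = 66.67 %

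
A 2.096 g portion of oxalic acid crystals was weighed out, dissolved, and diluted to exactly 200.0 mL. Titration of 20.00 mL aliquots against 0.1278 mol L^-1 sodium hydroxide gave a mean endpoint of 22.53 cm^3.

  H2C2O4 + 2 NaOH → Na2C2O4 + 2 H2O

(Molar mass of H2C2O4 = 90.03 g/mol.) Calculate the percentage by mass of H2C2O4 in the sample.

n(NaOH) per titration = 0.02253 × 0.1278 = 2.879 × 10^-3 mol
From the 1:2 ratio, n(H2C2O4) in each aliquot = 1/2 × 2.879 × 10^-3 = 1.440 × 10^-3 mol
n(H2C2O4) in the whole flask = 1.440 × 10^-3 × 200.0/20.00 = 0.01440 mol
mass of H2C2O4 = 0.01440 × 90.03 = 1.296 g
% H2C2O4 = 1.296 / 2.096 × 100 = 61.84 %

61.84 %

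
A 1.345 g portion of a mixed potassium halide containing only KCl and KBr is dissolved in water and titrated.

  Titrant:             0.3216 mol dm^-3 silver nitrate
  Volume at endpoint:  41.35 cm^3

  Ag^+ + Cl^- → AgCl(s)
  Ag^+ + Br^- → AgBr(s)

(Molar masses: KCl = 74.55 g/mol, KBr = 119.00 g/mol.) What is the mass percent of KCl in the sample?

n(AgNO3) = 0.04135 × 0.3216 = 0.01330 mol
Let x = n(KCl), y = n(KBr).
Titrant: 1x + 1y = 0.01330;  mass: 74.55x + 119.00y = 1.345
Solving, x = 5.343 × 10^-3 mol, y = 7.956 × 10^-3 mol
mass of KCl = 5.343 × 10^-3 × 74.55 = 0.3983 g
% KCl = 0.3983 / 1.345 × 100 = 29.61 %

29.61 %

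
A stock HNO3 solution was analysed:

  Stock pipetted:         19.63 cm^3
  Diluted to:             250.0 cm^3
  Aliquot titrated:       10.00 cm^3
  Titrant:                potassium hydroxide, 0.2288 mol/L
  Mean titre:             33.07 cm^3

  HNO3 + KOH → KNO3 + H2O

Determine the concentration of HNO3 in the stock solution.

n(KOH) = 0.03307 × 0.2288 = 7.566 × 10^-3 mol
n(HNO3) in the aliquot = 7.566 × 10^-3 mol (1:1 ratio)
[HNO3]_dilute = 7.566 × 10^-3 / 0.01000 = 0.7566 mol/L
Dilution factor = 250.0 / 19.63 = 12.74
[HNO3]_stock = 0.7566 × 12.74 = 9.636 mol/L

9.636 mol/L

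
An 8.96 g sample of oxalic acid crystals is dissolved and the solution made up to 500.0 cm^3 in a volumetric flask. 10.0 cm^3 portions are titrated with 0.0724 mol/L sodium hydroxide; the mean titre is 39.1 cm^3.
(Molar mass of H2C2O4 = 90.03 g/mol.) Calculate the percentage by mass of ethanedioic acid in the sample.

71.1 %

H2C2O4 + 2 NaOH → Na2C2O4 + 2 H2O
n(NaOH) per titration = 0.0391 × 0.0724 = 2.83 × 10^-3 mol
From the 1:2 ratio, n(H2C2O4) in each aliquot = 1/2 × 2.83 × 10^-3 = 1.42 × 10^-3 mol
n(H2C2O4) in the whole flask = 1.42 × 10^-3 × 500.0/10.0 = 0.0708 mol
mass of H2C2O4 = 0.0708 × 90.03 = 6.37 g
% H2C2O4 = 6.37 / 8.96 × 100 = 71.1 %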